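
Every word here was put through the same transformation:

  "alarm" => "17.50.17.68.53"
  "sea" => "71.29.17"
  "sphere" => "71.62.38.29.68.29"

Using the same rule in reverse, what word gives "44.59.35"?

jog

The formula is n = 3×(alphabet index, a=1) + 14.
Decoding 44.59.35: 44→(44−14)÷3=10=j, 59→(59−14)÷3=15=o, 35→(35−14)÷3=7=g.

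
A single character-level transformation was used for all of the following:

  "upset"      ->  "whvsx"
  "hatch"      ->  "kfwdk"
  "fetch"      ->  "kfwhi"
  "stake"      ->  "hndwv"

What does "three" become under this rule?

The output letters match the input read backwards, each shifted +3: upset reversed is tespu. Two steps: reverse the string, then apply a Caesar shift of +3.
For three: reverse → eerht; then shift: e+3=h, e+3=h, r+3=u, h+3=k, t+3=w.

hhukw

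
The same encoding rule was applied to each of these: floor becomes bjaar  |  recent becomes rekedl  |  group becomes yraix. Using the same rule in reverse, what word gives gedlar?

mentor

f(5)→b(1) and l(11)→j(9) fit y≡23x+16 (mod 26); the inverse of 23 mod 26 is 17. Each letter's alphabet position (a=0..z=25) is mapped through 23·x+16 mod 26 — an affine cipher.
Undoing it on gedlar: g(6)→17·(6−16)≡12=m; e(4)→17·(4−16)≡4=e; d(3)→17·(3−16)≡13=n; l(11)→17·(11−16)≡19=t; a(0)→17·(0−16)≡14=o; r(17)→17·(17−16)≡17=r (all mod 26).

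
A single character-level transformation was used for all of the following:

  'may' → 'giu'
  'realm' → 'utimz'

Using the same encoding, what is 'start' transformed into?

bziba

The output letters match the input read backwards, each shifted +8: may reversed is yam. Two steps: reverse the string, then apply a Caesar shift of +8.
For start: reverse → trats; then shift: t+8=b, r+8=z, a+8=i, t+8=b, s+8=a.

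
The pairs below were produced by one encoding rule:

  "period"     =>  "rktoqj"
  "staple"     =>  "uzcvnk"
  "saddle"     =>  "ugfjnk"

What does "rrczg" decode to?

Shifts by position in period: pos 0: p→r (+2), pos 1: e→k (+6), pos 2: r→t (+2), pos 3: i→o (+6) — repeating every 2. It's a Vigenère-style cipher with numeric key [2,6]: position i shifts by key[i mod 2].
Decoding rrczg: r−2=p, r−6=l, c−2=a, z−6=t, g−2=e.

plate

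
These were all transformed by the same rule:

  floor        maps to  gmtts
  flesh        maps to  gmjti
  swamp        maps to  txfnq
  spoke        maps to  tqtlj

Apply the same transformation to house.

itztj

The shift depends on letter class: consonant f→g is +1, but vowel o→t is +5. Vowels shift forward by 5 and consonants shift forward by 1.
For house: h(cons)+1=i, o(vowel)+5=t, u(vowel)+5=z, s(cons)+1=t, e(vowel)+5=j.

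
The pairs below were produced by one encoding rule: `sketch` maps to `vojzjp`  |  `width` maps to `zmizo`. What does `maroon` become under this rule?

pewuvv

In sketch: s→v is +3, k→o is +4, e→j is +5, t→z is +6 — the shift increases by 1 each position. Letter i (0-indexed) is shifted by i+3, so successive shifts are 3, 4, 5, ….
Applying it to maroon: m+3=p, a+4=e, r+5=w, o+6=u, o+7=v, n+8=v.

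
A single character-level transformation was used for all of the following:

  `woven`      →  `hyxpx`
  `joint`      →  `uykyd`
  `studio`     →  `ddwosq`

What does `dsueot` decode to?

It's a Vigenère-style cipher with numeric key [11,10,2]: position i shifts by key[i mod 3].
Undoing it on dsueot: d−11=s, s−10=i, u−2=s, e−11=t, o−10=e, t−2=r.

sister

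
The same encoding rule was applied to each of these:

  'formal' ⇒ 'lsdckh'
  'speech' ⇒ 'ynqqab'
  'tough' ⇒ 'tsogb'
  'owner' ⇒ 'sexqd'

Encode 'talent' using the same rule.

tkhqxt

f(5)→l(11) and o(14)→s(18) fit y≡21x+10 (mod 26); the inverse of 21 mod 26 is 5. Treating letters as 0–25, the rule is x ↦ 21x + 10 (mod 26).
Applying it to talent: t(19)→21·19+10≡19=t; a(0)→21·0+10≡10=k; l(11)→21·11+10≡7=h; e(4)→21·4+10≡16=q; n(13)→21·13+10≡23=x; t(19)→21·19+10≡19=t (all mod 26).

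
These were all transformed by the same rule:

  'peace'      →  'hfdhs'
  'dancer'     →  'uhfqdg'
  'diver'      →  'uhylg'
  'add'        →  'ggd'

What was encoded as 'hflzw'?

Two steps: reverse the string, then apply a Caesar shift of +3.
Reversing it on hflzw: shift back: h−3=e, f−3=c, l−3=i, z−3=w, w−3=t → eciwt; then reverse → twice.

twice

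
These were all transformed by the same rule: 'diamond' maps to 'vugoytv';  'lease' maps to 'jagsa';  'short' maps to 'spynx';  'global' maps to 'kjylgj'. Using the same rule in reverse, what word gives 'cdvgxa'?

update

d(3)→v(21) and i(8)→u(20) fit y≡5x+6 (mod 26); the inverse of 5 mod 26 is 21. Each letter's alphabet position (a=0..z=25) is mapped through 5·x+6 mod 26 — an affine cipher.
Undoing it on cdvgxa: c(2)→21·(2−6)≡20=u; d(3)→21·(3−6)≡15=p; v(21)→21·(21−6)≡3=d; g(6)→21·(6−6)≡0=a; x(23)→21·(23−6)≡19=t; a(0)→21·(0−6)≡4=e (all mod 26).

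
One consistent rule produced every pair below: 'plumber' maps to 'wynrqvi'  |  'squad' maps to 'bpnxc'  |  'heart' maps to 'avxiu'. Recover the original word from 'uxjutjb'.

tactics

Treating letters as 0–25, the rule is x ↦ 19x + 23 (mod 26).
Decoding uxjutjb: u(20)→11·(20−23)≡19=t; x(23)→11·(23−23)≡0=a; j(9)→11·(9−23)≡2=c; u(20)→11·(20−23)≡19=t; t(19)→11·(19−23)≡8=i; j(9)→11·(9−23)≡2=c; b(1)→11·(1−23)≡18=s (all mod 26).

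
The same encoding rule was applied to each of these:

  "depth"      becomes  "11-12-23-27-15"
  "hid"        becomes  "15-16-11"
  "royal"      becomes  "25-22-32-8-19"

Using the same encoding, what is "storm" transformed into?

d is letter #4 and maps to 11: an offset of 7. Each letter is replaced by its alphabet position (a=1..z=26) + 7.
Applying it to storm: s=19→26, t=20→27, o=15→22, r=18→25, m=13→20.

26-27-22-25-20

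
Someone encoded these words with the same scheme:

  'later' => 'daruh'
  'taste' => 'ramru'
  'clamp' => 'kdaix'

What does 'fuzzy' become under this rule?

This is an affine cipher: with a=0,…,z=25, each position x becomes (5x+0) mod 26.
Applying it to fuzzy: f(5)→5·5+0≡25=z; u(20)→5·20+0≡22=w; z(25)→5·25+0≡21=v; z(25)→5·25+0≡21=v; y(24)→5·24+0≡16=q (all mod 26).

zwvvq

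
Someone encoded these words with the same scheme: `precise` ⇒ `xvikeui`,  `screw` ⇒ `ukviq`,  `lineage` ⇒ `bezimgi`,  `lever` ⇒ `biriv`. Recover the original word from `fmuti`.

haste

This is an affine cipher: with a=0,…,z=25, each position x becomes (25x+12) mod 26.
Reversing it on fmuti: f(5)→25·(5−12)≡7=h; m(12)→25·(12−12)≡0=a; u(20)→25·(20−12)≡18=s; t(19)→25·(19−12)≡19=t; i(8)→25·(8−12)≡4=e (all mod 26).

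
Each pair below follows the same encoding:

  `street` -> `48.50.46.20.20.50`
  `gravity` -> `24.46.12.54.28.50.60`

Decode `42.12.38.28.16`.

The formula is n = 2×(alphabet index, a=1) + 10.
Undoing it on 42.12.38.28.16: 42→(42−10)÷2=16=p, 12→(12−10)÷2=1=a, 38→(38−10)÷2=14=n, 28→(28−10)÷2=9=i, 16→(16−10)÷2=3=c.

panic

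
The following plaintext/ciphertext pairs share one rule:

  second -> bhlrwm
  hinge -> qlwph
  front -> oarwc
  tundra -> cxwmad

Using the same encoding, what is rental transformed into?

The shift depends on letter class: consonant s→b is +9, but vowel e→h is +3. The rule splits by letter class: vowels +3, consonants +9.
On rental: r(cons)+9=a, e(vowel)+3=h, n(cons)+9=w, t(cons)+9=c, a(vowel)+3=d, l(cons)+9=u.

ahwcdu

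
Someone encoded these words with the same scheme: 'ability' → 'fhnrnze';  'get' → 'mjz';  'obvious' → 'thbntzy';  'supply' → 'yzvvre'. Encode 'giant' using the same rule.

The shift depends on letter class: consonant b→h is +6, but vowel a→f is +5. Two shifts are in play — +5 for a/e/i/o/u, +6 for every other letter.
On giant: g(cons)+6=m, i(vowel)+5=n, a(vowel)+5=f, n(cons)+6=t, t(cons)+6=z.

mnftz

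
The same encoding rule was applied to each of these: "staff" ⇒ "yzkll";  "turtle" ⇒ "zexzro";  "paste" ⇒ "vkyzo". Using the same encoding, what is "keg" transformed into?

The shift depends on letter class: consonant s→y is +6, but vowel a→k is +10. Vowels shift forward by 10 and consonants shift forward by 6.
On keg: k(cons)+6=q, e(vowel)+10=o, g(cons)+6=m.

qom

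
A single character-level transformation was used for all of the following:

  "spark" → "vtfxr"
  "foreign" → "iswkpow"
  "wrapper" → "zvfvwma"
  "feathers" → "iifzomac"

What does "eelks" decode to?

The shift increases by 1 at each position, starting from +3: 3, 4, 5, ….
Decoding eelks: e−3=b, e−4=a, l−5=g, k−6=e, s−7=l.

bagel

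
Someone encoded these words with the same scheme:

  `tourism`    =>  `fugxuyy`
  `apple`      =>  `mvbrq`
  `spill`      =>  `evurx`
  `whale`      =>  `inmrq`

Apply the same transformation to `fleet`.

rrqkf

A repeating key of period 2 is used — shifts +12, +6 over and over.
For fleet: f+12=r, l+6=r, e+12=q, e+6=k, t+12=f.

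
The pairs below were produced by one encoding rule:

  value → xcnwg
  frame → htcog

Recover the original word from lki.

jig

Compare letters: v→x is +2, a→c is +2, l→n is +2 — a constant shift. Every letter moves 2 places later in the alphabet, wrapping around z→a.
Decoding lki: l−2=j, k−2=i, i−2=g.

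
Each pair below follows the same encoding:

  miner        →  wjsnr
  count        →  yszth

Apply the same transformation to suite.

jynzx

The output letters match the input read backwards, each shifted +5: miner reversed is renim. Two steps: reverse the string, then apply a Caesar shift of +5.
Applying it to suite: reverse → etius; then shift: e+5=j, t+5=y, i+5=n, u+5=z, s+5=x.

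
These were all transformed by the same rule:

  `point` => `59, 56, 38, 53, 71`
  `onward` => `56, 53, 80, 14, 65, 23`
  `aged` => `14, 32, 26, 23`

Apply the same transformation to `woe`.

80, 56, 26

p(#16)→59 and o(#15)→56: differences scale by 3, so n = 3·pos + 11. Each letter becomes 3×(its alphabet position, a=1..z=26) + 11.
For woe: w=23→80, o=15→56, e=5→26.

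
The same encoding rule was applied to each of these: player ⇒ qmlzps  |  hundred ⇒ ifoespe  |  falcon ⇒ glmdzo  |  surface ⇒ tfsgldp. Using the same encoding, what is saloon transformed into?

The shift depends on letter class: consonant p→q is +1, but vowel a→l is +11. Two shifts are in play — +11 for a/e/i/o/u, +1 for every other letter.
Applying it to saloon: s(cons)+1=t, a(vowel)+11=l, l(cons)+1=m, o(vowel)+11=z, o(vowel)+11=z, n(cons)+1=o.

tlmzzo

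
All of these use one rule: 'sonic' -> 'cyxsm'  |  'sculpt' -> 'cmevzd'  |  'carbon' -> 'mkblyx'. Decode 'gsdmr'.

witch

Every letter moves 10 places later in the alphabet, wrapping around z→a.
Undoing it on gsdmr: g−10=w, s−10=i, d−10=t, m−10=c, r−10=h.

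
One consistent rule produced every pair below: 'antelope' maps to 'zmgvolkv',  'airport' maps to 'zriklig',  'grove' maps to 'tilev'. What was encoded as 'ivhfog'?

This is the alphabet-reversal cipher (Atbash): a becomes z, b becomes y, etc.
Reversing it on ivhfog: i↔r, v↔e, h↔s, f↔u, o↔l, g↔t.

result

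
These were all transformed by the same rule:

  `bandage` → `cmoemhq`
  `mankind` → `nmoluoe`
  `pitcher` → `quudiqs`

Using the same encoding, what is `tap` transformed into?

umq

The shift depends on letter class: consonant b→c is +1, but vowel a→m is +12. Two shifts are in play — +12 for a/e/i/o/u, +1 for every other letter.
For tap: t(cons)+1=u, a(vowel)+12=m, p(cons)+1=q.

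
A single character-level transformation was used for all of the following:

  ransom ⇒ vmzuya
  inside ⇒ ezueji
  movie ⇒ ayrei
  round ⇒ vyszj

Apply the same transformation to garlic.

gmvbek

r(17)→v(21) and a(0)→m(12) fit y≡25x+12 (mod 26); the inverse of 25 mod 26 is 25. Each letter's alphabet position (a=0..z=25) is mapped through 25·x+12 mod 26 — an affine cipher.
On garlic: g(6)→25·6+12≡6=g; a(0)→25·0+12≡12=m; r(17)→25·17+12≡21=v; l(11)→25·11+12≡1=b; i(8)→25·8+12≡4=e; c(2)→25·2+12≡10=k (all mod 26).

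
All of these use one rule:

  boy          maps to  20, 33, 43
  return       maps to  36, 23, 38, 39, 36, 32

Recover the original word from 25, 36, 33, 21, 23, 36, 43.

b is letter #2 and maps to 20: an offset of 18. Letters become their 1-based position plus 18 (so a→19, b→20, …).
Reversing it on 25, 36, 33, 21, 23, 36, 43: 25→(25−18)÷1=7=g, 36→(36−18)÷1=18=r, 33→(33−18)÷1=15=o, 21→(21−18)÷1=3=c, 23→(23−18)÷1=5=e, 36→(36−18)÷1=18=r, 43→(43−18)÷1=25=y.

grocery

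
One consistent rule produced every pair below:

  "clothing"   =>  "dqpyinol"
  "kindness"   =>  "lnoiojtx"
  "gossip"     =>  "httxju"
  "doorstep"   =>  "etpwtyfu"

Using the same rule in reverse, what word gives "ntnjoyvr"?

Shifts by position in clothing: pos 0: c→d (+1), pos 1: l→q (+5), pos 2: o→p (+1), pos 3: t→y (+5) — repeating every 2. A repeating key of period 2 is used — shifts +1, +5 over and over.
Undoing it on ntnjoyvr: n−1=m, t−5=o, n−1=m, j−5=e, o−1=n, y−5=t, v−1=u, r−5=m.

momentum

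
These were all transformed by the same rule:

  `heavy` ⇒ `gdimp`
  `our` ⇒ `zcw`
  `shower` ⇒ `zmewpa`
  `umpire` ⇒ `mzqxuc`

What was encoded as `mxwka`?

scope

Two steps: reverse the string, then apply a Caesar shift of +8.
Undoing it on mxwka: shift back: m−8=e, x−8=p, w−8=o, k−8=c, a−8=s → epocs; then reverse → scope.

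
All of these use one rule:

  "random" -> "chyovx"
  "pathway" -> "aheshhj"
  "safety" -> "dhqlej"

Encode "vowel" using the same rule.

The shift depends on letter class: consonant r→c is +11, but vowel a→h is +7. Vowels shift forward by 7 and consonants shift forward by 11.
Applying it to vowel: v(cons)+11=g, o(vowel)+7=v, w(cons)+11=h, e(vowel)+7=l, l(cons)+11=w.

gvhlw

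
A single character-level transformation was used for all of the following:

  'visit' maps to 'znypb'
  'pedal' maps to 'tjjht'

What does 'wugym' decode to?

In visit: v→z is +4, i→n is +5, s→y is +6, i→p is +7 — the shift increases by 1 each position. Each letter shifts forward by (position + 4), i.e. 4, 5, 6, … — the shift grows by one for each successive letter.
Undoing it on wugym: w−4=s, u−5=p, g−6=a, y−7=r, m−8=e.

spare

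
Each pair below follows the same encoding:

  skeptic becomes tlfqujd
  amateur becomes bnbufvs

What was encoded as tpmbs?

solar

Compare letters: s→t is +1, k→l is +1, e→f is +1 — a constant shift. Each letter is shifted forward by 1 in the alphabet (a Caesar shift of +1).
Undoing it on tpmbs: t−1=s, p−1=o, m−1=l, b−1=a, s−1=r.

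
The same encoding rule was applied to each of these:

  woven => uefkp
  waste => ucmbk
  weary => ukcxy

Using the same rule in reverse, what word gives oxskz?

Each letter's alphabet position (a=0..z=25) is mapped through 15·x+2 mod 26 — an affine cipher.
Undoing it on oxskz: o(14)→7·(14−2)≡6=g; x(23)→7·(23−2)≡17=r; s(18)→7·(18−2)≡8=i; k(10)→7·(10−2)≡4=e; z(25)→7·(25−2)≡5=f (all mod 26).

grief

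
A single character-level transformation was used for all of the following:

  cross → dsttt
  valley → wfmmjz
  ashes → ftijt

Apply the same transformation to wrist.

The shift depends on letter class: consonant c→d is +1, but vowel o→t is +5. Two shifts are in play — +5 for a/e/i/o/u, +1 for every other letter.
For wrist: w(cons)+1=x, r(cons)+1=s, i(vowel)+5=n, s(cons)+1=t, t(cons)+1=u.

xsntu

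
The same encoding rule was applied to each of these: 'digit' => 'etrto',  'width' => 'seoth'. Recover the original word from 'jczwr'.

glory

The word is reversed, then every letter is shifted forward by 11.
Decoding jczwr: shift back: j−11=y, c−11=r, z−11=o, w−11=l, r−11=g → yrolg; then reverse → glory.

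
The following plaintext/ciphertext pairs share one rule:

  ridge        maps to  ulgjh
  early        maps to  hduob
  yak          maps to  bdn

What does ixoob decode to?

Compare letters: r→u is +3, i→l is +3, d→g is +3 — a constant shift. It's a constant shift of +3 (ROT3).
Decoding ixoob: i−3=f, x−3=u, o−3=l, o−3=l, b−3=y.

fully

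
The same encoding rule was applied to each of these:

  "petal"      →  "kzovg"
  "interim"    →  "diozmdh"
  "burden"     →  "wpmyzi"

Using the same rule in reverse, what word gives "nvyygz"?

Compare letters: p→k is +21, e→z is +21, t→o is +21 — a constant shift. Every letter moves 21 places later in the alphabet, wrapping around z→a.
Undoing it on nvyygz: n−21=s, v−21=a, y−21=d, y−21=d, g−21=l, z−21=e.

saddle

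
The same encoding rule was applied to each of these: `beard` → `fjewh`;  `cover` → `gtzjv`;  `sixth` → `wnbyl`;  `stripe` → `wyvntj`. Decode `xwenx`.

trait

Shifts by position in beard: pos 0: b→f (+4), pos 1: e→j (+5), pos 2: a→e (+4), pos 3: r→w (+5) — repeating every 2. It's a Vigenère-style cipher with numeric key [4,5]: position i shifts by key[i mod 2].
Reversing it on xwenx: x−4=t, w−5=r, e−4=a, n−5=i, x−4=t.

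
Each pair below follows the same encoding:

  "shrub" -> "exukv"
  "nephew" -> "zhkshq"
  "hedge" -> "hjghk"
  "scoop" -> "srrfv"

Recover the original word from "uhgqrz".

wonder

The output letters match the input read backwards, each shifted +3: shrub reversed is burhs. Two steps: reverse the string, then apply a Caesar shift of +3.
Reversing it on uhgqrz: shift back: u−3=r, h−3=e, g−3=d, q−3=n, r−3=o, z−3=w → rednow; then reverse → wonder.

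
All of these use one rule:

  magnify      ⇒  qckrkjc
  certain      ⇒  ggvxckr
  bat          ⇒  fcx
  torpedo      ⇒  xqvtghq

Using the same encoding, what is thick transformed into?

xlkgo

Vowels shift forward by 2 and consonants shift forward by 4.
For thick: t(cons)+4=x, h(cons)+4=l, i(vowel)+2=k, c(cons)+4=g, k(cons)+4=o.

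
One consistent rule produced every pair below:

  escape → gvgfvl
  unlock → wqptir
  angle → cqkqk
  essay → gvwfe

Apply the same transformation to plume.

royrk

The shift increases by 1 at each position, starting from +2: 2, 3, 4, ….
Applying it to plume: p+2=r, l+3=o, u+4=y, m+5=r, e+6=k.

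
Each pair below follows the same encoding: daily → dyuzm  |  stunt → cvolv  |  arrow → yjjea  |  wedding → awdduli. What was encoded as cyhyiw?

d(3)→d(3) and a(0)→y(24) fit y≡19x+24 (mod 26); the inverse of 19 mod 26 is 11. This is an affine cipher: with a=0,…,z=25, each position x becomes (19x+24) mod 26.
Undoing it on cyhyiw: c(2)→11·(2−24)≡18=s; y(24)→11·(24−24)≡0=a; h(7)→11·(7−24)≡21=v; y(24)→11·(24−24)≡0=a; i(8)→11·(8−24)≡6=g; w(22)→11·(22−24)≡4=e (all mod 26).

savage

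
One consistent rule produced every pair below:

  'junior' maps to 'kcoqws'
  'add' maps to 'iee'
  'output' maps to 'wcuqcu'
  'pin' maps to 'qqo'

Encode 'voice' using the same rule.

wwqdm

The shift depends on letter class: consonant j→k is +1, but vowel u→c is +8. Two shifts are in play — +8 for a/e/i/o/u, +1 for every other letter.
Applying it to voice: v(cons)+1=w, o(vowel)+8=w, i(vowel)+8=q, c(cons)+1=d, e(vowel)+8=m.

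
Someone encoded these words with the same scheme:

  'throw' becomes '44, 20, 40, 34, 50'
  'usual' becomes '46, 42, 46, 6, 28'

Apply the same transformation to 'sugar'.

t(#20)→44 and h(#8)→20: differences scale by 2, so n = 2·pos + 4. With a=1..z=26, the number is 2·pos + 4.
Applying it to sugar: s=19→42, u=21→46, g=7→18, a=1→6, r=18→40.

42, 46, 18, 6, 40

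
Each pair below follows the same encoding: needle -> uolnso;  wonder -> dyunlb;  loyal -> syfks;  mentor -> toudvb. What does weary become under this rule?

The shifts repeat in a cycle of length 2: positions 0,1,… shift by +7, +10, then the pattern repeats.
Applying it to weary: w+7=d, e+10=o, a+7=h, r+10=b, y+7=f.

dohbf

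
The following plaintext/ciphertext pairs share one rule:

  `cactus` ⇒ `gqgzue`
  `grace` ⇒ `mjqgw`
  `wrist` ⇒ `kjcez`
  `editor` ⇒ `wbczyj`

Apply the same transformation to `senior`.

ewdcyj

c(2)→g(6) and a(0)→q(16) fit y≡21x+16 (mod 26); the inverse of 21 mod 26 is 5. This is an affine cipher: with a=0,…,z=25, each position x becomes (21x+16) mod 26.
Applying it to senior: s(18)→21·18+16≡4=e; e(4)→21·4+16≡22=w; n(13)→21·13+16≡3=d; i(8)→21·8+16≡2=c; o(14)→21·14+16≡24=y; r(17)→21·17+16≡9=j (all mod 26).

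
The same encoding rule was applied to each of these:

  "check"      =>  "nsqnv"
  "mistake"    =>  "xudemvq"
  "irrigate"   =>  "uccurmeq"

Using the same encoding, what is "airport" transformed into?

The shift depends on letter class: consonant c→n is +11, but vowel e→q is +12. The rule splits by letter class: vowels +12, consonants +11.
On airport: a(vowel)+12=m, i(vowel)+12=u, r(cons)+11=c, p(cons)+11=a, o(vowel)+12=a, r(cons)+11=c, t(cons)+11=e.

mucaace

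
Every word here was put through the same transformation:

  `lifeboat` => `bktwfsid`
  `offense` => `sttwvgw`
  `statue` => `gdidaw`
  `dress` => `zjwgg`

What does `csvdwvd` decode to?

l(11)→b(1) and i(8)→k(10) fit y≡23x+8 (mod 26); the inverse of 23 mod 26 is 17. Treating letters as 0–25, the rule is x ↦ 23x + 8 (mod 26).
Decoding csvdwvd: c(2)→17·(2−8)≡2=c; s(18)→17·(18−8)≡14=o; v(21)→17·(21−8)≡13=n; d(3)→17·(3−8)≡19=t; w(22)→17·(22−8)≡4=e; v(21)→17·(21−8)≡13=n; d(3)→17·(3−8)≡19=t (all mod 26).

content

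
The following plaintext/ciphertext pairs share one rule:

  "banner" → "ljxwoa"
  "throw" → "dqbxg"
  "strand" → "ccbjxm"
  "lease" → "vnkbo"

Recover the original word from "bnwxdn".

The shifts repeat in a cycle of length 2: positions 0,1,… shift by +10, +9, then the pattern repeats.
Reversing it on bnwxdn: b−10=r, n−9=e, w−10=m, x−9=o, d−10=t, n−9=e.

remote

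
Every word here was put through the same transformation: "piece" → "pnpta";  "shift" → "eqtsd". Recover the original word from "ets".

hit

The output letters match the input read backwards, each shifted +11: piece reversed is eceip. The word is reversed, then every letter is shifted forward by 11.
Reversing it on ets: shift back: e−11=t, t−11=i, s−11=h → tih; then reverse → hit.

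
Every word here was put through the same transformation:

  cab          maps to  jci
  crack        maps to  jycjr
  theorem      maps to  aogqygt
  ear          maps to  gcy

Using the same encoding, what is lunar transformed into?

The shift depends on letter class: consonant c→j is +7, but vowel a→c is +2. Two shifts are in play — +2 for a/e/i/o/u, +7 for every other letter.
For lunar: l(cons)+7=s, u(vowel)+2=w, n(cons)+7=u, a(vowel)+2=c, r(cons)+7=y.

swucy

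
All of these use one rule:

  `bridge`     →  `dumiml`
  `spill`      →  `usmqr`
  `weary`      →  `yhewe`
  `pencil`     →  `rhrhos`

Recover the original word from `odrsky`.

manner

Each letter shifts forward by (position + 2), i.e. 2, 3, 4, … — the shift grows by one for each successive letter.
Decoding odrsky: o−2=m, d−3=a, r−4=n, s−5=n, k−6=e, y−7=r.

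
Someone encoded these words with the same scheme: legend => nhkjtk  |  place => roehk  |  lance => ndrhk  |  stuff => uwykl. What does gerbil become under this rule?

In legend: l→n is +2, e→h is +3, g→k is +4, e→j is +5 — the shift increases by 1 each position. Each letter shifts forward by (position + 2), i.e. 2, 3, 4, … — the shift grows by one for each successive letter.
On gerbil: g+2=i, e+3=h, r+4=v, b+5=g, i+6=o, l+7=s.

ihvgos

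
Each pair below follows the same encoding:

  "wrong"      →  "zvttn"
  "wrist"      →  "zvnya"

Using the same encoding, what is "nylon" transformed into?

qcquu

In wrong: w→z is +3, r→v is +4, o→t is +5, n→t is +6 — the shift increases by 1 each position. The shift increases by 1 at each position, starting from +3: 3, 4, 5, ….
On nylon: n+3=q, y+4=c, l+5=q, o+6=u, n+7=u.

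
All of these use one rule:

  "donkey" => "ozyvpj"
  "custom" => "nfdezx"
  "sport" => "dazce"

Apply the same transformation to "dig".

Compare letters: d→o is +11, o→z is +11, n→y is +11 — a constant shift. It's a constant shift of +11 (ROT11).
For dig: d+11=o, i+11=t, g+11=r.

otr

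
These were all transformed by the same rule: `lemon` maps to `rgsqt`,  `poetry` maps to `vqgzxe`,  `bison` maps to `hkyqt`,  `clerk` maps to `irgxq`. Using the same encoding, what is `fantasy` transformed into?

Vowels shift forward by 2 and consonants shift forward by 6.
On fantasy: f(cons)+6=l, a(vowel)+2=c, n(cons)+6=t, t(cons)+6=z, a(vowel)+2=c, s(cons)+6=y, y(cons)+6=e.

lctzcye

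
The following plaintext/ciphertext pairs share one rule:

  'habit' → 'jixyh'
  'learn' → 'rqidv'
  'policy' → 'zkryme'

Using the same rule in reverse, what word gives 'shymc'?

h(7)→j(9) and a(0)→i(8) fit y≡15x+8 (mod 26); the inverse of 15 mod 26 is 7. Each letter's alphabet position (a=0..z=25) is mapped through 15·x+8 mod 26 — an affine cipher.
Undoing it on shymc: s(18)→7·(18−8)≡18=s; h(7)→7·(7−8)≡19=t; y(24)→7·(24−8)≡8=i; m(12)→7·(12−8)≡2=c; c(2)→7·(2−8)≡10=k (all mod 26).

stick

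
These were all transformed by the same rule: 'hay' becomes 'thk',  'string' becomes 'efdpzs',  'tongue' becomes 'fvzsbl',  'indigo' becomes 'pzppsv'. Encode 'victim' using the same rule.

hpofpy

The shift depends on letter class: consonant h→t is +12, but vowel a→h is +7. The rule splits by letter class: vowels +7, consonants +12.
Applying it to victim: v(cons)+12=h, i(vowel)+7=p, c(cons)+12=o, t(cons)+12=f, i(vowel)+7=p, m(cons)+12=y.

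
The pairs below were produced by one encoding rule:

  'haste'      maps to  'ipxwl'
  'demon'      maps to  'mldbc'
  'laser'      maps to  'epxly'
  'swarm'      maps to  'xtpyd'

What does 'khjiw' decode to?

fight

h(7)→i(8) and a(0)→p(15) fit y≡25x+15 (mod 26); the inverse of 25 mod 26 is 25. Each letter's alphabet position (a=0..z=25) is mapped through 25·x+15 mod 26 — an affine cipher.
Undoing it on khjiw: k(10)→25·(10−15)≡5=f; h(7)→25·(7−15)≡8=i; j(9)→25·(9−15)≡6=g; i(8)→25·(8−15)≡7=h; w(22)→25·(22−15)≡19=t (all mod 26).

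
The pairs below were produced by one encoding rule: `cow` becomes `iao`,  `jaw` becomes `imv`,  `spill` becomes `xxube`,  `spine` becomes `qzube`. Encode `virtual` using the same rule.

The word is reversed, then every letter is shifted forward by 12.
For virtual: reverse → lautriv; then shift: l+12=x, a+12=m, u+12=g, t+12=f, r+12=d, i+12=u, v+12=h.

xmgfduh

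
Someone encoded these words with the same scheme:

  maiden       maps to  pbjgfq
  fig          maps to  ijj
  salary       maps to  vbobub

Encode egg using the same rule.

fjj

The shift depends on letter class: consonant m→p is +3, but vowel a→b is +1. The rule splits by letter class: vowels +1, consonants +3.
Applying it to egg: e(vowel)+1=f, g(cons)+3=j, g(cons)+3=j.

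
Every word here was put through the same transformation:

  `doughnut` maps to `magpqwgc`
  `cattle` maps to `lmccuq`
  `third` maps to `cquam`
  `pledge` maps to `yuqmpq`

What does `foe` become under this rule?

The shift depends on letter class: consonant d→m is +9, but vowel o→a is +12. Vowels shift forward by 12 and consonants shift forward by 9.
Applying it to foe: f(cons)+9=o, o(vowel)+12=a, e(vowel)+12=q.

oaq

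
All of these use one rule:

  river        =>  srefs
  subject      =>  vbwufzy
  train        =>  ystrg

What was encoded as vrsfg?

siren

Treating letters as 0–25, the rule is x ↦ 3x + 19 (mod 26).
Undoing it on vrsfg: v(21)→9·(21−19)≡18=s; r(17)→9·(17−19)≡8=i; s(18)→9·(18−19)≡17=r; f(5)→9·(5−19)≡4=e; g(6)→9·(6−19)≡13=n (all mod 26).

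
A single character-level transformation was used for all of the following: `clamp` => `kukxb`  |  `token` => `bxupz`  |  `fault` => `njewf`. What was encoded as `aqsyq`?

In clamp: c→k is +8, l→u is +9, a→k is +10, m→x is +11 — the shift increases by 1 each position. Each letter shifts forward by (position + 8), i.e. 8, 9, 10, … — the shift grows by one for each successive letter.
Undoing it on aqsyq: a−8=s, q−9=h, s−10=i, y−11=n, q−12=e.

shine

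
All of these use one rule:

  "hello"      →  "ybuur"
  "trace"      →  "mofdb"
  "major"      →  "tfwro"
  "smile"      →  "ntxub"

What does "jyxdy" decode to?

which

h(7)→y(24) and e(4)→b(1) fit y≡25x+5 (mod 26); the inverse of 25 mod 26 is 25. This is an affine cipher: with a=0,…,z=25, each position x becomes (25x+5) mod 26.
Undoing it on jyxdy: j(9)→25·(9−5)≡22=w; y(24)→25·(24−5)≡7=h; x(23)→25·(23−5)≡8=i; d(3)→25·(3−5)≡2=c; y(24)→25·(24−5)≡7=h (all mod 26).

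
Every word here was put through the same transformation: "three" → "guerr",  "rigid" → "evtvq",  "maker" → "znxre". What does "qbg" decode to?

dot

Compare letters: t→g is +13, h→u is +13, r→e is +13 — a constant shift. Each letter is shifted forward by 13 in the alphabet (a Caesar shift of +13).
Decoding qbg: q−13=d, b−13=o, g−13=t.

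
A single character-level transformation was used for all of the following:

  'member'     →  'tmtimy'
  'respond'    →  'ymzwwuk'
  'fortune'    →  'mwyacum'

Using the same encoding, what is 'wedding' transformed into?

dmkkqun

The rule splits by letter class: vowels +8, consonants +7.
Applying it to wedding: w(cons)+7=d, e(vowel)+8=m, d(cons)+7=k, d(cons)+7=k, i(vowel)+8=q, n(cons)+7=u, g(cons)+7=n.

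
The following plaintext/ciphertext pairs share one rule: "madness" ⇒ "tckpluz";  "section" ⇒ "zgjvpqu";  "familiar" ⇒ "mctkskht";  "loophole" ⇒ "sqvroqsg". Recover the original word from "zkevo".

sixth

Shifts by position in madness: pos 0: m→t (+7), pos 1: a→c (+2), pos 2: d→k (+7), pos 3: n→p (+2) — repeating every 2. It's a Vigenère-style cipher with numeric key [7,2]: position i shifts by key[i mod 2].
Undoing it on zkevo: z−7=s, k−2=i, e−7=x, v−2=t, o−7=h.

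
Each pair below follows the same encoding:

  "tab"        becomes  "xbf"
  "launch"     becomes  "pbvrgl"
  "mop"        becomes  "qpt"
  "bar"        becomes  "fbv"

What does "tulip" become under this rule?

xvpjt

The shift depends on letter class: consonant t→x is +4, but vowel a→b is +1. Vowels shift forward by 1 and consonants shift forward by 4.
For tulip: t(cons)+4=x, u(vowel)+1=v, l(cons)+4=p, i(vowel)+1=j, p(cons)+4=t.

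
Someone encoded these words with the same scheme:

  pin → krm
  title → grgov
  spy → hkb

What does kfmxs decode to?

Each pair mirrors across the alphabet (p↔k, i↔r, n↔m): positions sum to 25. Letters are reflected about the middle of the alphabet (position → 25−position): Atbash.
Reversing it on kfmxs: k↔p, f↔u, m↔n, x↔c, s↔h.

punch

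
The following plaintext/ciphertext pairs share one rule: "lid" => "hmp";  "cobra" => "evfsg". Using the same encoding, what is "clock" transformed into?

The word is reversed, then every letter is shifted forward by 4.
On clock: reverse → kcolc; then shift: k+4=o, c+4=g, o+4=s, l+4=p, c+4=g.

ogspg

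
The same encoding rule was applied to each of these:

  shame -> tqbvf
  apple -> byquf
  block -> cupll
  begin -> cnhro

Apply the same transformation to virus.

Shifts by position in shame: pos 0: s→t (+1), pos 1: h→q (+9), pos 2: a→b (+1), pos 3: m→v (+9) — repeating every 2. The shifts repeat in a cycle of length 2: positions 0,1,… shift by +1, +9, then the pattern repeats.
Applying it to virus: v+1=w, i+9=r, r+1=s, u+9=d, s+1=t.

wrsdt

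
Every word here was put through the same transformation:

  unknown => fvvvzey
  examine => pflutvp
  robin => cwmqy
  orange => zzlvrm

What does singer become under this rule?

Shifts by position in unknown: pos 0: u→f (+11), pos 1: n→v (+8), pos 2: k→v (+11), pos 3: n→v (+8) — repeating every 2. A repeating key of period 2 is used — shifts +11, +8 over and over.
For singer: s+11=d, i+8=q, n+11=y, g+8=o, e+11=p, r+8=z.

dqyopz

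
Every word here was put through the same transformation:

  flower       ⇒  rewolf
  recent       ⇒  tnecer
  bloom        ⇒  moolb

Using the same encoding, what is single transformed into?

The output letters match the input read backwards: flower reversed is rewolf. The word is simply reversed.
On single: reverse → elgnis.

elgnis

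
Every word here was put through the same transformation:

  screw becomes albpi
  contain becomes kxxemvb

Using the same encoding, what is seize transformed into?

anskq

In screw: s→a is +8, c→l is +9, r→b is +10, e→p is +11 — the shift increases by 1 each position. Each letter shifts forward by (position + 8), i.e. 8, 9, 10, … — the shift grows by one for each successive letter.
Applying it to seize: s+8=a, e+9=n, i+10=s, z+11=k, e+12=q.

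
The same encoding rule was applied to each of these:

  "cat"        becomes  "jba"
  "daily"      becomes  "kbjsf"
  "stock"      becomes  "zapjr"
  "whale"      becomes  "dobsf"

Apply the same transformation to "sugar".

The shift depends on letter class: consonant c→j is +7, but vowel a→b is +1. The rule splits by letter class: vowels +1, consonants +7.
On sugar: s(cons)+7=z, u(vowel)+1=v, g(cons)+7=n, a(vowel)+1=b, r(cons)+7=y.

zvnby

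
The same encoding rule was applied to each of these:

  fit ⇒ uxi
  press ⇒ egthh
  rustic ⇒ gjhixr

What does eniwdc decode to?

Every letter moves 15 places later in the alphabet, wrapping around z→a.
Undoing it on eniwdc: e−15=p, n−15=y, i−15=t, w−15=h, d−15=o, c−15=n.

python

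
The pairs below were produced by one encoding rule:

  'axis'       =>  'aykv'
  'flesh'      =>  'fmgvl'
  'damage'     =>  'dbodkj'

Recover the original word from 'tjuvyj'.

In axis: a→a is +0, x→y is +1, i→k is +2, s→v is +3 — the shift increases by 1 each position. The shift increases by 1 at each position, starting from +0: 0, 1, 2, ….
Reversing it on tjuvyj: t−0=t, j−1=i, u−2=s, v−3=s, y−4=u, j−5=e.

tissue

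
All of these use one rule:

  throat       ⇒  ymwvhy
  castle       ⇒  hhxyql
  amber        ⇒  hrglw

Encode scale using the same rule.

Vowels shift forward by 7 and consonants shift forward by 5.
On scale: s(cons)+5=x, c(cons)+5=h, a(vowel)+7=h, l(cons)+5=q, e(vowel)+7=l.

xhhql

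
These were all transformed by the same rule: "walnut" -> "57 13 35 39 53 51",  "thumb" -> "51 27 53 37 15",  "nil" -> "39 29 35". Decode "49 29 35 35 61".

With a=1..z=26, the number is 2·pos + 11.
Undoing it on 49 29 35 35 61: 49→(49−11)÷2=19=s, 29→(29−11)÷2=9=i, 35→(35−11)÷2=12=l, 35→(35−11)÷2=12=l, 61→(61−11)÷2=25=y.

silly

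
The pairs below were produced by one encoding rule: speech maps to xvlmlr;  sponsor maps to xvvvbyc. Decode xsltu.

smell

In speech: s→x is +5, p→v is +6, e→l is +7, e→m is +8 — the shift increases by 1 each position. Each letter shifts forward by (position + 5), i.e. 5, 6, 7, … — the shift grows by one for each successive letter.
Decoding xsltu: x−5=s, s−6=m, l−7=e, t−8=l, u−9=l.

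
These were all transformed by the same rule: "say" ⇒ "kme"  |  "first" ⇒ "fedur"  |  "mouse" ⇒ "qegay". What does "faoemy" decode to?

The output letters match the input read backwards, each shifted +12: say reversed is yas. The word is reversed, then every letter is shifted forward by 12.
Reversing it on faoemy: shift back: f−12=t, a−12=o, o−12=c, e−12=s, m−12=a, y−12=m → tocsam; then reverse → mascot.

mascot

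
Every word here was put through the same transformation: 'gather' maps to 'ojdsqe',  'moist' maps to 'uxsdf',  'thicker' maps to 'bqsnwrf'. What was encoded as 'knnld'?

cedar

Letter i (0-indexed) is shifted by i+8, so successive shifts are 8, 9, 10, ….
Reversing it on knnld: k−8=c, n−9=e, n−10=d, l−11=a, d−12=r.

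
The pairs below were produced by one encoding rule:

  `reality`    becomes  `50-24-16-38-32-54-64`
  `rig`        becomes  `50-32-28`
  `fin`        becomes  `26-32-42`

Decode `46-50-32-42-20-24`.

prince

r(#18)→50 and e(#5)→24: differences scale by 2, so n = 2·pos + 14. With a=1..z=26, the number is 2·pos + 14.
Decoding 46-50-32-42-20-24: 46→(46−14)÷2=16=p, 50→(50−14)÷2=18=r, 32→(32−14)÷2=9=i, 42→(42−14)÷2=14=n, 20→(20−14)÷2=3=c, 24→(24−14)÷2=5=e.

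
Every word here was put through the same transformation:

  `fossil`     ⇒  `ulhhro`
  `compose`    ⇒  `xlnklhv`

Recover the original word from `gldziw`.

Each letter is replaced by its mirror in the alphabet: a↔z, b↔y, c↔x, and so on (the Atbash cipher).
Decoding gldziw: g↔t, l↔o, d↔w, z↔a, i↔r, w↔d.

toward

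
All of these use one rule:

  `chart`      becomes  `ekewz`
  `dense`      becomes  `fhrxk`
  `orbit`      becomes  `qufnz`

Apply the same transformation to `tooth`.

vrsyn

In chart: c→e is +2, h→k is +3, a→e is +4, r→w is +5 — the shift increases by 1 each position. Letter i (0-indexed) is shifted by i+2, so successive shifts are 2, 3, 4, ….
On tooth: t+2=v, o+3=r, o+4=s, t+5=y, h+6=n.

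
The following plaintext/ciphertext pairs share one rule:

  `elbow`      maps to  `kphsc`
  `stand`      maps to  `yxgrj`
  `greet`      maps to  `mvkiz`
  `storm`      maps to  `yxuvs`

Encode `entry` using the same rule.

It's a Vigenère-style cipher with numeric key [6,4]: position i shifts by key[i mod 2].
For entry: e+6=k, n+4=r, t+6=z, r+4=v, y+6=e.

krzve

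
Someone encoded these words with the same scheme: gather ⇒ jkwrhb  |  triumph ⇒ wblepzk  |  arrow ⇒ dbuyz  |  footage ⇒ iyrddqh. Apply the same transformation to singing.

Shifts by position in gather: pos 0: g→j (+3), pos 1: a→k (+10), pos 2: t→w (+3), pos 3: h→r (+10) — repeating every 2. A repeating key of period 2 is used — shifts +3, +10 over and over.
On singing: s+3=v, i+10=s, n+3=q, g+10=q, i+3=l, n+10=x, g+3=j.

vsqqlxj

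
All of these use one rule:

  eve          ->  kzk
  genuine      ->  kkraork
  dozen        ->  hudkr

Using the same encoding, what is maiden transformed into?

qgohkr

The shift depends on letter class: consonant v→z is +4, but vowel e→k is +6. Vowels shift forward by 6 and consonants shift forward by 4.
For maiden: m(cons)+4=q, a(vowel)+6=g, i(vowel)+6=o, d(cons)+4=h, e(vowel)+6=k, n(cons)+4=r.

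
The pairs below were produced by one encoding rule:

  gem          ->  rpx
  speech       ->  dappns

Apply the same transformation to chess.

nspdd

Compare letters: g→r is +11, e→p is +11, m→x is +11 — a constant shift. It's a constant shift of +11 (ROT11).
On chess: c+11=n, h+11=s, e+11=p, s+11=d, s+11=d.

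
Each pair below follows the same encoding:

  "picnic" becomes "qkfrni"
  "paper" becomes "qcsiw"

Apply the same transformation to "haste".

In picnic: p→q is +1, i→k is +2, c→f is +3, n→r is +4 — the shift increases by 1 each position. The shift increases by 1 at each position, starting from +1: 1, 2, 3, ….
On haste: h+1=i, a+2=c, s+3=v, t+4=x, e+5=j.

icvxj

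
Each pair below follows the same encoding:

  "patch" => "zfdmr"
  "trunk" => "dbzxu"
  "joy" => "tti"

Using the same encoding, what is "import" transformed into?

Two shifts are in play — +5 for a/e/i/o/u, +10 for every other letter.
On import: i(vowel)+5=n, m(cons)+10=w, p(cons)+10=z, o(vowel)+5=t, r(cons)+10=b, t(cons)+10=d.

nwztbd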